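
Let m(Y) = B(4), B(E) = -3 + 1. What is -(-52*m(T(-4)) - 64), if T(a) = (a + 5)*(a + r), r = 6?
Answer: -40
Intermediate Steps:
B(E) = -2
T(a) = (5 + a)*(6 + a) (T(a) = (a + 5)*(a + 6) = (5 + a)*(6 + a))
m(Y) = -2
-(-52*m(T(-4)) - 64) = -(-52*(-2) - 64) = -(104 - 64) = -1*40 = -40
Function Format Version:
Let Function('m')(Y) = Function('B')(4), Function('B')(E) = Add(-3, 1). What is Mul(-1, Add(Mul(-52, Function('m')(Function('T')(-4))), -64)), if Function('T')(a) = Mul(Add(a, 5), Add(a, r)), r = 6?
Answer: -40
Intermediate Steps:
Function('B')(E) = -2
Function('T')(a) = Mul(Add(5, a), Add(6, a)) (Function('T')(a) = Mul(Add(a, 5), Add(a, 6)) = Mul(Add(5, a), Add(6, a)))
Function('m')(Y) = -2
Mul(-1, Add(Mul(-52, Function('m')(Function('T')(-4))), -64)) = Mul(-1, Add(Mul(-52, -2), -64)) = Mul(-1, Add(104, -64)) = Mul(-1, 40) = -40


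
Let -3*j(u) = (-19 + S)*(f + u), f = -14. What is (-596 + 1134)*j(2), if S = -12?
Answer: -66712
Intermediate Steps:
j(u) = -434/3 + 31*u/3 (j(u) = -(-19 - 12)*(-14 + u)/3 = -(-31)*(-14 + u)/3 = -(434 - 31*u)/3 = -434/3 + 31*u/3)
(-596 + 1134)*j(2) = (-596 + 1134)*(-434/3 + (31/3)*2) = 538*(-434/3 + 62/3) = 538*(-124) = -66712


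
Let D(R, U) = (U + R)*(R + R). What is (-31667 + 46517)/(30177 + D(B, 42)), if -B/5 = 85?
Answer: 14850/355727 ≈ 0.041745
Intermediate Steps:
B = -425 (B = -5*85 = -425)
D(R, U) = 2*R*(R + U) (D(R, U) = (R + U)*(2*R) = 2*R*(R + U))
(-31667 + 46517)/(30177 + D(B, 42)) = (-31667 + 46517)/(30177 + 2*(-425)*(-425 + 42)) = 14850/(30177 + 2*(-425)*(-383)) = 14850/(30177 + 325550) = 14850/355727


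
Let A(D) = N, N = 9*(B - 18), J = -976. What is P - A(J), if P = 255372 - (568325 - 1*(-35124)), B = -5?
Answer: -347870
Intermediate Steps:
N = -207 (N = 9*(-5 - 18) = 9*(-23) = -207)
P = -348077 (P = 255372 - (568325 + 35124) = 255372 - 1*603449 = 255372 - 603449 = -348077)
A(D) = -207
P - A(J) = -348077 - 1*(-207) = -348077 + 207 = -347870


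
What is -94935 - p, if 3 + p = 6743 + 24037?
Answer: -125712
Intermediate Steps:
p = 30777 (p = -3 + (6743 + 24037) = -3 + 30780 = 30777)
-94935 - p = -94935 - 30777 = -125712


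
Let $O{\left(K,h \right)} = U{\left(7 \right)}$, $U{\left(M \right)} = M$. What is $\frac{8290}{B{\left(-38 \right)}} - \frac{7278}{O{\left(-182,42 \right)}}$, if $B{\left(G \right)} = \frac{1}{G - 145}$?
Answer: $- \frac{10626768}{7} \approx -1.5181 \cdot 10^{6}$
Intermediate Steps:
$B{\left(G \right)} = \frac{1}{-145 + G}$ ($B{\left(G \right)} = \frac{1}{G - 145} = \frac{1}{-145 + G}$)
$O{\left(K,h \right)} = 7$
$\frac{8290}{B{\left(-38 \right)}} - \frac{7278}{O{\left(-182,42 \right)}} = \frac{8290}{\frac{1}{-145 - 38}} - \frac{7278}{7} = \frac{8290}{\frac{1}{-183}} - \frac{7278}{7} = \frac{8290}{- \frac{1}{183}} - \frac{7278}{7} = 8290 \left(-183\right) - \frac{7278}{7} = -1517070 - \frac{7278}{7} = - \frac{10626768}{7}$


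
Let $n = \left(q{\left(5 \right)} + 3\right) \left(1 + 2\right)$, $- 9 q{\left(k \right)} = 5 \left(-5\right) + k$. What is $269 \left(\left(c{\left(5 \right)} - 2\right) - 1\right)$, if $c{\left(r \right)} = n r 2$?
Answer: $\frac{124009}{3} \approx 41336.0$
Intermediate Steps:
$q{\left(k \right)} = \frac{25}{9} - \frac{k}{9}$ ($q{\left(k \right)} = - \frac{5 \left(-5\right) + k}{9} = - \frac{-25 + k}{9} = \frac{25}{9} - \frac{k}{9}$)
$n = \frac{47}{3}$ ($n = \left(\left(\frac{25}{9} - \frac{5}{9}\right) + 3\right) \left(1 + 2\right) = \left(\left(\frac{25}{9} - \frac{5}{9}\right) + 3\right) 3 = \left(\frac{20}{9} + 3\right) 3 = \frac{47}{9} \cdot 3 = \frac{47}{3} \approx 15.667$)
$c{\left(r \right)} = \frac{94 r}{3}$ ($c{\left(r \right)} = \frac{47 r}{3} \cdot 2 = \frac{94 r}{3}$)
$269 \left(\left(c{\left(5 \right)} - 2\right) - 1\right) = 269 \left(\left(\frac{94}{3} \cdot 5 - 2\right) - 1\right) = 269 \left(\left(\frac{470}{3} - 2\right) - 1\right) = 269 \left(\frac{464}{3} - 1\right) = 269 \cdot \frac{461}{3} = \frac{124009}{3}$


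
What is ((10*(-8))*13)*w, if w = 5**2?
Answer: -26000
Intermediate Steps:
w = 25
((10*(-8))*13)*w = ((10*(-8))*13)*25 = -80*13*25 = -1040*25 = -26000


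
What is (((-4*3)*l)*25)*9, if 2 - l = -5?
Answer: -18900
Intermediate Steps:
l = 7 (l = 2 - 1*(-5) = 2 + 5 = 7)
(((-4*3)*l)*25)*9 = ((-4*3*7)*25)*9 = (-12*7*25)*9 = -84*25*9 = -2100*9 = -18900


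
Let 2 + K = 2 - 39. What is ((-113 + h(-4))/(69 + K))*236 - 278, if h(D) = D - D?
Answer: -17504/15 ≈ -1166.9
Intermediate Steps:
h(D) = 0
K = -39 (K = -2 + (2 - 39) = -2 - 37 = -39)
((-113 + h(-4))/(69 + K))*236 - 278 = ((-113 + 0)/(69 - 39))*236 - 278 = -113/30*236 - 278 = -13334/15 - 278 = -17504/15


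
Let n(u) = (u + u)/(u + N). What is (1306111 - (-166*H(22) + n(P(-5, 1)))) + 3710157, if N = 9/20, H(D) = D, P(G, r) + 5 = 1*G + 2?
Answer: 758007600/151 ≈ 5.0199e+6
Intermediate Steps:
P(G, r) = -3 + G (P(G, r) = -5 + (1*G + 2) = -5 + (G + 2) = -5 + (2 + G) = -3 + G)
N = 9/20 (N = 9*(1/20) = 9/20 ≈ 0.45000)
n(u) = 2*u/(9/20 + u) (n(u) = (u + u)/(u + 9/20) = (2*u)/(9/20 + u) = 2*u/(9/20 + u))
(1306111 - (-166*H(22) + n(P(-5, 1)))) + 3710157 = (1306111 - (-166*22 + 40*(-3 - 5)/(9 + 20*(-3 - 5)))) + 3710157 = (1306111 - (-3652 + 40*(-8)/(9 + 20*(-8)))) + 3710157 = (1306111 - (-3652 + 40*(-8)/(9 - 160))) + 3710157 = (1306111 - (-3652 + 40*(-8)/(-151))) + 3710157 = (1306111 - (-3652 + 40*(-8)*(-1/151))) + 3710157 = (1306111 - (-3652 + 320/151)) + 3710157 = (1306111 - 1*(-551132/151)) + 3710157 = (1306111 + 551132/151) + 3710157 = 197773893/151 + 3710157 = 758007600/151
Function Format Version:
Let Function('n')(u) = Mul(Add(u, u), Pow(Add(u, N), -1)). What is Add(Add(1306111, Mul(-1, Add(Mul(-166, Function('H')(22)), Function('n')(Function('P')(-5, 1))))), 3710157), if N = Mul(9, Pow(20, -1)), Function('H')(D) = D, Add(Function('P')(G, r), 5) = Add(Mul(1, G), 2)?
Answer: Rational(758007600, 151) ≈ 5.0199e+6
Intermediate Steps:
Function('P')(G, r) = Add(-3, G) (Function('P')(G, r) = Add(-5, Add(Mul(1, G), 2)) = Add(-5, Add(G, 2)) = Add(-5, Add(2, G)) = Add(-3, G))
N = Rational(9, 20) (N = Mul(9, Rational(1, 20)) = Rational(9, 20) ≈ 0.45000)
Function('n')(u) = Mul(2, u, Pow(Add(Rational(9, 20), u), -1)) (Function('n')(u) = Mul(Add(u, u), Pow(Add(u, Rational(9, 20)), -1)) = Mul(Mul(2, u), Pow(Add(Rational(9, 20), u), -1)) = Mul(2, u, Pow(Add(Rational(9, 20), u), -1)))
Add(Add(1306111, Mul(-1, Add(Mul(-166, Function('H')(22)), Function('n')(Function('P')(-5, 1))))), 3710157) = Add(Add(1306111, Mul(-1, Add(Mul(-166, 22), Mul(40, Add(-3, -5), Pow(Add(9, Mul(20, Add(-3, -5))), -1))))), 3710157) = Add(Add(1306111, Mul(-1, Add(-3652, Mul(40, -8, Pow(Add(9, Mul(20, -8)), -1))))), 3710157) = Add(Add(1306111, Mul(-1, Add(-3652, Mul(40, -8, Pow(Add(9, -160), -1))))), 3710157) = Add(Add(1306111, Mul(-1, Add(-3652, Mul(40, -8, Pow(-151, -1))))), 3710157) = Add(Add(1306111, Mul(-1, Add(-3652, Mul(40, -8, Rational(-1, 151))))), 3710157) = Add(Add(1306111, Mul(-1, Add(-3652, Rational(320, 151)))), 3710157) = Add(Add(1306111, Mul(-1, Rational(-551132, 151))), 3710157) = Add(Add(1306111, Rational(551132, 151)), 3710157) = Add(Rational(197773893, 151), 3710157) = Rational(758007600, 151)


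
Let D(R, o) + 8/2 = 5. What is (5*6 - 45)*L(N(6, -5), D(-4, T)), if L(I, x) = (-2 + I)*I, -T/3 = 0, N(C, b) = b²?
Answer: -8625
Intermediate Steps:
T = 0 (T = -3*0 = 0)
D(R, o) = 1 (D(R, o) = -4 + 5 = 1)
L(I, x) = I*(-2 + I)
(5*6 - 45)*L(N(6, -5), D(-4, T)) = (5*6 - 45)*((-5)²*(-2 + (-5)²)) = (30 - 45)*(25*(-2 + 25)) = -375*23 = -15*575 = -8625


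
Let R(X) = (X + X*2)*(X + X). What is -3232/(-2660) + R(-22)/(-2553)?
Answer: 43888/565915 ≈ 0.077552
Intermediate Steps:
R(X) = 6*X**2 (R(X) = (X + 2*X)*(2*X) = (3*X)*(2*X) = 6*X**2)
-3232/(-2660) + R(-22)/(-2553) = -3232/(-2660) + (6*(-22)**2)/(-2553) = -3232*(-1/2660) + (6*484)*(-1/2553) = 808/665 + 2904*(-1/2553) = 808/665 - 968/851 = 43888/565915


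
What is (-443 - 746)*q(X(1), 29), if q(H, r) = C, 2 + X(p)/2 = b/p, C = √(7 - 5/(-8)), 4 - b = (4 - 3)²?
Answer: -1189*√122/4 ≈ -3283.2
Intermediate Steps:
b = 3 (b = 4 - (4 - 3)² = 4 - 1*1² = 4 - 1*1 = 4 - 1 = 3)
C = √122/4 (C = √(7 - 5*(-⅛)) = √(7 + 5/8) = √(61/8) = √122/4 ≈ 2.7613)
X(p) = -4 + 6/p (X(p) = -4 + 2*(3/p) = -4 + 6/p)
q(H, r) = √122/4
(-443 - 746)*q(X(1), 29) = (-443 - 746)*(√122/4) = -1189*√122/4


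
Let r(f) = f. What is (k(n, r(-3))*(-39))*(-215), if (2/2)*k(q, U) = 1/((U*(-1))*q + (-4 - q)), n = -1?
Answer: -2795/2 ≈ -1397.5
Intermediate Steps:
k(q, U) = 1/(-4 - q - U*q) (k(q, U) = 1/((U*(-1))*q + (-4 - q)) = 1/((-U)*q + (-4 - q)) = 1/(-U*q + (-4 - q)) = 1/(-4 - q - U*q))
(k(n, r(-3))*(-39))*(-215) = (-1/(4 - 1 - 3*(-1))*(-39))*(-215) = (-1/(4 - 1 + 3)*(-39))*(-215) = (-1/6*(-39))*(-215) = (-1*⅙*(-39))*(-215) = -⅙*(-39)*(-215) = (13/2)*(-215) = -2795/2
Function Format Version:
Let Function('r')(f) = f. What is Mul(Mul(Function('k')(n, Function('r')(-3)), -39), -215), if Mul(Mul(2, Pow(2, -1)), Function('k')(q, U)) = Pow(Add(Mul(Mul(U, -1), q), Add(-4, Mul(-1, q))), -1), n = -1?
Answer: Rational(-2795, 2) ≈ -1397.5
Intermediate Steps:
Function('k')(q, U) = Pow(Add(-4, Mul(-1, q), Mul(-1, U, q)), -1) (Function('k')(q, U) = Pow(Add(Mul(Mul(U, -1), q), Add(-4, Mul(-1, q))), -1) = Pow(Add(Mul(Mul(-1, U), q), Add(-4, Mul(-1, q))), -1) = Pow(Add(Mul(-1, U, q), Add(-4, Mul(-1, q))), -1) = Pow(Add(-4, Mul(-1, q), Mul(-1, U, q)), -1))
Mul(Mul(Function('k')(n, Function('r')(-3)), -39), -215) = Mul(Mul(Mul(-1, Pow(Add(4, -1, Mul(-3, -1)), -1)), -39), -215) = Mul(Mul(Mul(-1, Pow(Add(4, -1, 3), -1)), -39), -215) = Mul(Mul(Mul(-1, Pow(6, -1)), -39), -215) = Mul(Mul(Mul(-1, Rational(1, 6)), -39), -215) = Mul(Mul(Rational(-1, 6), -39), -215) = Mul(Rational(13, 2), -215) = Rational(-2795, 2)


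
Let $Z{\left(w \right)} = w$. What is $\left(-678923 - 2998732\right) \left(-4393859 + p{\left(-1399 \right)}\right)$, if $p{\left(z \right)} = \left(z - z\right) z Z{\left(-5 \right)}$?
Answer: $16159097520645$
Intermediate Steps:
$p{\left(z \right)} = 0$ ($p{\left(z \right)} = \left(z - z\right) z \left(-5\right) = 0 z \left(-5\right) = 0 \left(-5\right) = 0$)
$\left(-678923 - 2998732\right) \left(-4393859 + p{\left(-1399 \right)}\right) = \left(-678923 - 2998732\right) \left(-4393859 + 0\right) = \left(-3677655\right) \left(-4393859\right) = 16159097520645$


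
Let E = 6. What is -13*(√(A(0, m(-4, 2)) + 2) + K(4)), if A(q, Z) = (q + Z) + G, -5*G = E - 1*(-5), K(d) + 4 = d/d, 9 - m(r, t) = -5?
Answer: 39 - 13*√345/5 ≈ -9.2929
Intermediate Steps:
m(r, t) = 14 (m(r, t) = 9 - 1*(-5) = 9 + 5 = 14)
K(d) = -3 (K(d) = -4 + d/d = -4 + 1 = -3)
G = -11/5 (G = -(6 - 1*(-5))/5 = -(6 + 5)/5 = -⅕*11 = -11/5 ≈ -2.2000)
A(q, Z) = -11/5 + Z + q (A(q, Z) = (q + Z) - 11/5 = (Z + q) - 11/5 = -11/5 + Z + q)
-13*(√(A(0, m(-4, 2)) + 2) + K(4)) = -13*(√((-11/5 + 14 + 0) + 2) - 3) = -13*(√(59/5 + 2) - 3) = -13*(√(69/5) - 3) = -13*(√345/5 - 3) = -13*(-3 + √345/5) = 39 - 13*√345/5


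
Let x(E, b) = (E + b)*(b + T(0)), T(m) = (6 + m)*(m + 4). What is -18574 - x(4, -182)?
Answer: -46698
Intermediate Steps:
T(m) = (4 + m)*(6 + m) (T(m) = (6 + m)*(4 + m) = (4 + m)*(6 + m))
x(E, b) = (24 + b)*(E + b) (x(E, b) = (E + b)*(b + (24 + 0**2 + 10*0)) = (E + b)*(b + (24 + 0 + 0)) = (E + b)*(b + 24) = (E + b)*(24 + b) = (24 + b)*(E + b))
-18574 - x(4, -182) = -18574 - ((-182)**2 + 24*4 + 24*(-182) + 4*(-182)) = -18574 - (33124 + 96 - 4368 - 728) = -18574 - 1*28124 = -18574 - 28124 = -46698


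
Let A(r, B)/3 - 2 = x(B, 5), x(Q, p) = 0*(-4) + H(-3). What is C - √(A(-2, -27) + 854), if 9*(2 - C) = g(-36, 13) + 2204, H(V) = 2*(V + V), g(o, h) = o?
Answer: -2150/9 - 2*√206 ≈ -267.59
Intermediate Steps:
H(V) = 4*V (H(V) = 2*(2*V) = 4*V)
C = -2150/9 (C = 2 - (-36 + 2204)/9 = 2 - ⅑*2168 = 2 - 2168/9 = -2150/9 ≈ -238.89)
x(Q, p) = -12 (x(Q, p) = 0*(-4) + 4*(-3) = 0 - 12 = -12)
A(r, B) = -30 (A(r, B) = 6 + 3*(-12) = 6 - 36 = -30)
C - √(A(-2, -27) + 854) = -2150/9 - √(-30 + 854) = -2150/9 - √824 = -2150/9 - 2*√206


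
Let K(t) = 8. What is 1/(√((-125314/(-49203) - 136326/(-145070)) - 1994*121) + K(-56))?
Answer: 4078788120/123044043273773 - 3*I*√6968576247800116595855/123044043273773 ≈ 3.3149e-5 - 0.0020353*I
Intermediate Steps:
1/(√((-125314/(-49203) - 136326/(-145070)) - 1994*121) + K(-56)) = 1/(√((-125314/(-49203) - 136326/(-145070)) - 1994*121) + 8) = 1/(√((-125314*(-1/49203) - 136326*(-1/145070)) - 241274) + 8) = 1/(√((17902/7029 + 68163/72535) - 241274) + 8) = 1/(√(1777639297/509848515 - 241274) + 8) = 1/(√(-123011412968813/509848515) + 8) = 1/(I*√6968576247800116595855/169949505 + 8) = 1/(8 + I*√6968576247800116595855/169949505)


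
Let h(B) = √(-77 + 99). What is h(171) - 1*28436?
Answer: -28436 + √22 ≈ -28431.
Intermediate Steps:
h(B) = √22
h(171) - 1*28436 = √22 - 1*28436 = √22 - 28436 = -28436 + √22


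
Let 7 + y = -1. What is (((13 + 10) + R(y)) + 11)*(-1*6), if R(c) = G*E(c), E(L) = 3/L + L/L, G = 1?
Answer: -831/4 ≈ -207.75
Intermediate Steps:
y = -8 (y = -7 - 1 = -8)
E(L) = 1 + 3/L (E(L) = 3/L + 1 = 1 + 3/L)
R(c) = (3 + c)/c (R(c) = 1*((3 + c)/c) = (3 + c)/c)
(((13 + 10) + R(y)) + 11)*(-1*6) = (((13 + 10) + (3 - 8)/(-8)) + 11)*(-1*6) = ((23 - ⅛*(-5)) + 11)*(-6) = ((23 + 5/8) + 11)*(-6) = (189/8 + 11)*(-6) = (277/8)*(-6) = -831/4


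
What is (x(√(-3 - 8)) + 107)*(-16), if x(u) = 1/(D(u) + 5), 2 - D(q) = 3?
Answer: -1716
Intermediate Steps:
D(q) = -1 (D(q) = 2 - 1*3 = 2 - 3 = -1)
x(u) = ¼ (x(u) = 1/(-1 + 5) = 1/4 = ¼)
(x(√(-3 - 8)) + 107)*(-16) = (¼ + 107)*(-16) = (429/4)*(-16) = -1716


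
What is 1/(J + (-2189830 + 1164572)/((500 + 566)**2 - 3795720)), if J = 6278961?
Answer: 1329682/8349021933031 ≈ 1.5926e-7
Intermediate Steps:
1/(J + (-2189830 + 1164572)/((500 + 566)**2 - 3795720)) = 1/(6278961 + (-2189830 + 1164572)/((500 + 566)**2 - 3795720)) = 1/(6278961 - 1025258/(1066**2 - 3795720)) = 1/(6278961 - 1025258/(1136356 - 3795720)) = 1/(6278961 - 1025258/(-2659364)) = 1/(6278961 - 1025258*(-1/2659364)) = 1/(6278961 + 512629/1329682) = 1/(8349021933031/1329682) = 1329682/8349021933031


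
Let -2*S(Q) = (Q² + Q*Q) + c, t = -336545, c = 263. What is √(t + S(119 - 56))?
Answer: 9*I*√16822/2 ≈ 583.65*I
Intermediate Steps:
S(Q) = -263/2 - Q² (S(Q) = -((Q² + Q*Q) + 263)/2 = -((Q² + Q²) + 263)/2 = -(2*Q² + 263)/2 = -(263 + 2*Q²)/2 = -263/2 - Q²)
√(t + S(119 - 56)) = √(-336545 + (-263/2 - (119 - 56)²)) = √(-336545 + (-263/2 - 1*63²)) = √(-336545 + (-263/2 - 1*3969)) = √(-336545 + (-263/2 - 3969)) = √(-336545 - 8201/2) = √(-681291/2) = 9*I*√16822/2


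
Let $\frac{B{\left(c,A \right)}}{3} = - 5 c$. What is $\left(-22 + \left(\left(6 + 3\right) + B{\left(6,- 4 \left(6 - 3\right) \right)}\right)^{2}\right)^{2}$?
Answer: $42758521$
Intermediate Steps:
$B{\left(c,A \right)} = - 15 c$ ($B{\left(c,A \right)} = 3 \left(- 5 c\right) = - 15 c$)
$\left(-22 + \left(\left(6 + 3\right) + B{\left(6,- 4 \left(6 - 3\right) \right)}\right)^{2}\right)^{2} = \left(-22 + \left(\left(6 + 3\right) - 90\right)^{2}\right)^{2} = \left(-22 + \left(9 - 90\right)^{2}\right)^{2} = \left(-22 + \left(-81\right)^{2}\right)^{2} = \left(-22 + 6561\right)^{2} = 6539^{2} = 42758521$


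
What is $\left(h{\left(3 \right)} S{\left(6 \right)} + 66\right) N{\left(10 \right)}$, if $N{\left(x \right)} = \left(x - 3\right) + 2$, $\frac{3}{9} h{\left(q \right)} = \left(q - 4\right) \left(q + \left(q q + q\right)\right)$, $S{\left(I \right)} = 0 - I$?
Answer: $3024$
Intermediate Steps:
$S{\left(I \right)} = - I$
$h{\left(q \right)} = 3 \left(-4 + q\right) \left(q^{2} + 2 q\right)$ ($h{\left(q \right)} = 3 \left(q - 4\right) \left(q + \left(q q + q\right)\right) = 3 \left(-4 + q\right) \left(q + \left(q^{2} + q\right)\right) = 3 \left(-4 + q\right) \left(q + \left(q + q^{2}\right)\right) = 3 \left(-4 + q\right) \left(q^{2} + 2 q\right)$)
$N{\left(x \right)} = -1 + x$ ($N{\left(x \right)} = \left(-3 + x\right) + 2 = -1 + x$)
$\left(h{\left(3 \right)} S{\left(6 \right)} + 66\right) N{\left(10 \right)} = \left(3 \cdot 3 \left(-8 + 3^{2} - 6\right) \left(\left(-1\right) 6\right) + 66\right) \left(-1 + 10\right) = \left(3 \cdot 3 \left(-8 + 9 - 6\right) \left(-6\right) + 66\right) 9 = \left(3 \cdot 3 \left(-5\right) \left(-6\right) + 66\right) 9 = \left(\left(-45\right) \left(-6\right) + 66\right) 9 = \left(270 + 66\right) 9 = 336 \cdot 9 = 3024$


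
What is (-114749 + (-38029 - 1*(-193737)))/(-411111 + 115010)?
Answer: -40959/296101 ≈ -0.13833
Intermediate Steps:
(-114749 + (-38029 - 1*(-193737)))/(-411111 + 115010) = (-114749 + (-38029 + 193737))/(-296101) = (-114749 + 155708)*(-1/296101) = 40959*(-1/296101) = -40959/296101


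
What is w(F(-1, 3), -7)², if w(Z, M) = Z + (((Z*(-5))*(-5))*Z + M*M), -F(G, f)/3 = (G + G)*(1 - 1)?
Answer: 2401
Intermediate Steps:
F(G, f) = 0 (F(G, f) = -3*(G + G)*(1 - 1) = -3*2*G*0 = -3*0 = 0)
w(Z, M) = Z + M² + 25*Z² (w(Z, M) = Z + ((-5*Z*(-5))*Z + M²) = Z + ((25*Z)*Z + M²) = Z + (25*Z² + M²) = Z + (M² + 25*Z²) = Z + M² + 25*Z²)
w(F(-1, 3), -7)² = (0 + (-7)² + 25*0²)² = (0 + 49 + 25*0)² = (0 + 49 + 0)² = 49² = 2401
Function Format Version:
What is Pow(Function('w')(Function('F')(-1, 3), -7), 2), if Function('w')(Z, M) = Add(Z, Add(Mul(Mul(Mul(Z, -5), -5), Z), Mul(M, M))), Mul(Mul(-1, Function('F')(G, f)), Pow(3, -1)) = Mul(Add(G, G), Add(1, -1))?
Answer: 2401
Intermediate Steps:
Function('F')(G, f) = 0 (Function('F')(G, f) = Mul(-3, Mul(Add(G, G), Add(1, -1))) = Mul(-3, Mul(Mul(2, G), 0)) = Mul(-3, 0) = 0)
Function('w')(Z, M) = Add(Z, Pow(M, 2), Mul(25, Pow(Z, 2))) (Function('w')(Z, M) = Add(Z, Add(Mul(Mul(Mul(-5, Z), -5), Z), Pow(M, 2))) = Add(Z, Add(Mul(Mul(25, Z), Z), Pow(M, 2))) = Add(Z, Add(Mul(25, Pow(Z, 2)), Pow(M, 2))) = Add(Z, Add(Pow(M, 2), Mul(25, Pow(Z, 2)))) = Add(Z, Pow(M, 2), Mul(25, Pow(Z, 2))))
Pow(Function('w')(Function('F')(-1, 3), -7), 2) = Pow(Add(0, Pow(-7, 2), Mul(25, Pow(0, 2))), 2) = Pow(Add(0, 49, Mul(25, 0)), 2) = Pow(Add(0, 49, 0), 2) = Pow(49, 2) = 2401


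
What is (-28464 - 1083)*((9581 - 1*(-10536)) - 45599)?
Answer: 752916654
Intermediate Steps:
(-28464 - 1083)*((9581 - 1*(-10536)) - 45599) = -29547*((9581 + 10536) - 45599) = -29547*(20117 - 45599) = -29547*(-25482) = 752916654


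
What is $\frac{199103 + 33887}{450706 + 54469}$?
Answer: $\frac{46598}{101035} \approx 0.46121$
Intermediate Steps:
$\frac{199103 + 33887}{450706 + 54469} = \frac{232990}{505175} = 232990 \cdot \frac{1}{505175} = \frac{46598}{101035}$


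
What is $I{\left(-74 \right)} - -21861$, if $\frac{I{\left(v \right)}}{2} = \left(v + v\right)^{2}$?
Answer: $65669$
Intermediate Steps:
$I{\left(v \right)} = 8 v^{2}$ ($I{\left(v \right)} = 2 \left(v + v\right)^{2} = 2 \left(2 v\right)^{2} = 2 \cdot 4 v^{2} = 8 v^{2}$)
$I{\left(-74 \right)} - -21861 = 8 \left(-74\right)^{2} - -21861 = 8 \cdot 5476 + 21861 = 43808 + 21861 = 65669$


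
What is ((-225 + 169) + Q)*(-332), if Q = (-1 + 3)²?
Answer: 17264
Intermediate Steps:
Q = 4 (Q = 2² = 4)
((-225 + 169) + Q)*(-332) = ((-225 + 169) + 4)*(-332) = (-56 + 4)*(-332) = -52*(-332) = 17264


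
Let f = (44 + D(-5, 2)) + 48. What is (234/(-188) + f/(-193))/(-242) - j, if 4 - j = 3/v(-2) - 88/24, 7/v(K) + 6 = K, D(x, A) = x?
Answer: -1022308873/92197644 ≈ -11.088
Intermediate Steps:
v(K) = 7/(-6 + K)
j = 233/21 (j = 4 - (3/((7/(-6 - 2))) - 88/24) = 4 - (3/((7/(-8))) - 88*1/24) = 4 - (3/((7*(-1/8))) - 11/3) = 4 - (3/(-7/8) - 11/3) = 4 - (3*(-8/7) - 11/3) = 4 - (-24/7 - 11/3) = 4 - 1*(-149/21) = 4 + 149/21 = 233/21 ≈ 11.095)
f = 87 (f = (44 - 5) + 48 = 39 + 48 = 87)
(234/(-188) + f/(-193))/(-242) - j = (234/(-188) + 87/(-193))/(-242) - 1*233/21 = (234*(-1/188) + 87*(-1/193))*(-1/242) - 233/21 = (-117/94 - 87/193)*(-1/242) - 233/21 = -30759/18142*(-1/242) - 233/21 = 30759/4390364 - 233/21 = -1022308873/92197644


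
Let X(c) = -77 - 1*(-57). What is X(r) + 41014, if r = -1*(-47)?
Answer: 40994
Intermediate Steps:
r = 47
X(c) = -20 (X(c) = -77 + 57 = -20)
X(r) + 41014 = -20 + 41014 = 40994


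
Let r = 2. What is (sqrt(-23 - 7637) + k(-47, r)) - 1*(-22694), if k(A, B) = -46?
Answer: 22648 + 2*I*sqrt(1915) ≈ 22648.0 + 87.521*I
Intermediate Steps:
(sqrt(-23 - 7637) + k(-47, r)) - 1*(-22694) = (sqrt(-23 - 7637) - 46) - 1*(-22694) = (sqrt(-7660) - 46) + 22694 = (2*I*sqrt(1915) - 46) + 22694 = (-46 + 2*I*sqrt(1915)) + 22694 = 22648 + 2*I*sqrt(1915)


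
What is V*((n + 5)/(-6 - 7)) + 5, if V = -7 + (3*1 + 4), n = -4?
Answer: 5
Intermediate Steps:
V = 0 (V = -7 + (3 + 4) = -7 + 7 = 0)
V*((n + 5)/(-6 - 7)) + 5 = 0*((-4 + 5)/(-6 - 7)) + 5 = 0*(1/(-13)) + 5 = 0*(1*(-1/13)) + 5 = 0*(-1/13) + 5 = 0 + 5 = 5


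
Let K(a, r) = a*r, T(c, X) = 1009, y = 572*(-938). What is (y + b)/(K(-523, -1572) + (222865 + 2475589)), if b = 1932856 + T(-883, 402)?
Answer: 1397329/3520610 ≈ 0.39690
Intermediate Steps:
y = -536536
b = 1933865 (b = 1932856 + 1009 = 1933865)
(y + b)/(K(-523, -1572) + (222865 + 2475589)) = (-536536 + 1933865)/(-523*(-1572) + (222865 + 2475589)) = 1397329/(822156 + 2698454) = 1397329/3520610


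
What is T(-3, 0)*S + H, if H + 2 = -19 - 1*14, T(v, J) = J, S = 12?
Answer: -35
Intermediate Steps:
H = -35 (H = -2 + (-19 - 1*14) = -2 + (-19 - 14) = -2 - 33 = -35)
T(-3, 0)*S + H = 0*12 - 35 = 0 - 35 = -35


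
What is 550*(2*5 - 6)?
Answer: 2200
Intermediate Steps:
550*(2*5 - 6) = 550*(10 - 6) = 550*4 = 2200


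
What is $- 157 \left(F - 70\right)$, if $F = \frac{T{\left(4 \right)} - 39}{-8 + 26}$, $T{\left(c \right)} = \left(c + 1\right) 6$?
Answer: $\frac{22137}{2} \approx 11069.0$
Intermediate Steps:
$T{\left(c \right)} = 6 + 6 c$ ($T{\left(c \right)} = \left(1 + c\right) 6 = 6 + 6 c$)
$F = - \frac{1}{2}$ ($F = \frac{\left(6 + 6 \cdot 4\right) - 39}{-8 + 26} = \frac{\left(6 + 24\right) - 39}{18} = \left(30 - 39\right) \frac{1}{18} = \left(-9\right) \frac{1}{18} = - \frac{1}{2} \approx -0.5$)
$- 157 \left(F - 70\right) = - 157 \left(- \frac{1}{2} - 70\right) = \left(-157\right) \left(- \frac{141}{2}\right) = \frac{22137}{2}$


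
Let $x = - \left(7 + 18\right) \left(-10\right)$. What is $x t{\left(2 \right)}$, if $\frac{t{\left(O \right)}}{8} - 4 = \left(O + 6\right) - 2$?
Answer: $20000$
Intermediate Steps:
$t{\left(O \right)} = 64 + 8 O$ ($t{\left(O \right)} = 32 + 8 \left(\left(O + 6\right) - 2\right) = 32 + 8 \left(\left(6 + O\right) - 2\right) = 32 + 8 \left(4 + O\right) = 32 + \left(32 + 8 O\right) = 64 + 8 O$)
$x = 250$ ($x = - 25 \left(-10\right) = \left(-1\right) \left(-250\right) = 250$)
$x t{\left(2 \right)} = 250 \left(64 + 8 \cdot 2\right) = 250 \left(64 + 16\right) = 250 \cdot 80 = 20000$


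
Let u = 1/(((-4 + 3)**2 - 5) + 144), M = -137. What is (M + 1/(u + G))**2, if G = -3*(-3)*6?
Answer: 1072709704089/57168721 ≈ 18764.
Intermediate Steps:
G = 54 (G = 9*6 = 54)
u = 1/140 (u = 1/(((-1)**2 - 5) + 144) = 1/((1 - 5) + 144) = 1/(-4 + 144) = 1/140 ≈ 0.0071429)
(M + 1/(u + G))**2 = (-137 + 1/(1/140 + 54))**2 = (-137 + 1/(7561/140))**2 = (-137 + 140/7561)**2 = (-1035717/7561)**2 = 1072709704089/57168721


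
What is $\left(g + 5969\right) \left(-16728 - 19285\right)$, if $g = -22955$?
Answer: $611716818$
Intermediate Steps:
$\left(g + 5969\right) \left(-16728 - 19285\right) = \left(-22955 + 5969\right) \left(-16728 - 19285\right) = \left(-16986\right) \left(-36013\right) = 611716818$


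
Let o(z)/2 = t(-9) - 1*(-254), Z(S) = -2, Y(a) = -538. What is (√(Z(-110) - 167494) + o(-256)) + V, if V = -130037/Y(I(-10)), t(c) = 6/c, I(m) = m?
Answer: 1207871/1614 + 2*I*√41874 ≈ 748.37 + 409.26*I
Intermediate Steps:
o(z) = 1520/3 (o(z) = 2*(6/(-9) - 1*(-254)) = 2*(6*(-⅑) + 254) = 2*(-⅔ + 254) = 2*(760/3) = 1520/3)
V = 130037/538 (V = -130037/(-538) = -130037*(-1/538) = 130037/538 ≈ 241.70)
(√(Z(-110) - 167494) + o(-256)) + V = (√(-2 - 167494) + 1520/3) + 130037/538 = (√(-167496) + 1520/3) + 130037/538 = (2*I*√41874 + 1520/3) + 130037/538 = (1520/3 + 2*I*√41874) + 130037/538 = 1207871/1614 + 2*I*√41874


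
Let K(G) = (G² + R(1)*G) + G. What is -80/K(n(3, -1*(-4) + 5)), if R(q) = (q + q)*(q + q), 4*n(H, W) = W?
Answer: -1280/261 ≈ -4.9042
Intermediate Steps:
n(H, W) = W/4
R(q) = 4*q² (R(q) = (2*q)*(2*q) = 4*q²)
K(G) = G² + 5*G (K(G) = (G² + (4*1²)*G) + G = (G² + (4*1)*G) + G = (G² + 4*G) + G = G² + 5*G)
-80/K(n(3, -1*(-4) + 5)) = -80*4/((5 + (-1*(-4) + 5)/4)*(-1*(-4) + 5)) = -80*4/((4 + 5)*(5 + (4 + 5)/4)) = -80*4/(9*(5 + (¼)*9)) = -80*4/(9*(5 + 9/4)) = -80/((9/4)*(29/4)) = -80/261/16 = -80*16/261 = -1280/261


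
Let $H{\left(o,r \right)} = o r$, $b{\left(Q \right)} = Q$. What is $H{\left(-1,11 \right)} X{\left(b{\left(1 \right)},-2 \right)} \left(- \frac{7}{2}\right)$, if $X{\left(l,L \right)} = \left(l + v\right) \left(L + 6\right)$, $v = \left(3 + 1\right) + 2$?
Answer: $1078$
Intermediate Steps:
$v = 6$ ($v = 4 + 2 = 6$)
$X{\left(l,L \right)} = \left(6 + L\right) \left(6 + l\right)$ ($X{\left(l,L \right)} = \left(l + 6\right) \left(L + 6\right) = \left(6 + l\right) \left(6 + L\right) = \left(6 + L\right) \left(6 + l\right)$)
$H{\left(-1,11 \right)} X{\left(b{\left(1 \right)},-2 \right)} \left(- \frac{7}{2}\right) = \left(-1\right) 11 \left(36 + 6 \left(-2\right) + 6 \cdot 1 - 2\right) \left(- \frac{7}{2}\right) = - 11 \left(36 - 12 + 6 - 2\right) \left(\left(-7\right) \frac{1}{2}\right) = - 11 \cdot 28 \left(- \frac{7}{2}\right) = \left(-11\right) \left(-98\right) = 1078$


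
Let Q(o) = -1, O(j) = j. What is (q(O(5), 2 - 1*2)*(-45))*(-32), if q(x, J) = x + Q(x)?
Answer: 5760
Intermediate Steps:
q(x, J) = -1 + x (q(x, J) = x - 1 = -1 + x)
(q(O(5), 2 - 1*2)*(-45))*(-32) = ((-1 + 5)*(-45))*(-32) = (4*(-45))*(-32) = -180*(-32) = 5760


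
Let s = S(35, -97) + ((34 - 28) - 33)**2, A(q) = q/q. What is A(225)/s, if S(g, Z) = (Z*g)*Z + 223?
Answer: 1/330267 ≈ 3.0279e-6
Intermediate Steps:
S(g, Z) = 223 + g*Z**2 (S(g, Z) = g*Z**2 + 223 = 223 + g*Z**2)
A(q) = 1
s = 330267 (s = (223 + 35*(-97)**2) + ((34 - 28) - 33)**2 = (223 + 35*9409) + (6 - 33)**2 = (223 + 329315) + (-27)**2 = 329538 + 729 = 330267)
A(225)/s = 1/330267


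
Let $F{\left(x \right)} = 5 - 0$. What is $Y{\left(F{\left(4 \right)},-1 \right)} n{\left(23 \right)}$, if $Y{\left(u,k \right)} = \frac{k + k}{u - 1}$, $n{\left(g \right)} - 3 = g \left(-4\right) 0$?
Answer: $- \frac{3}{2} \approx -1.5$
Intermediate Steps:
$n{\left(g \right)} = 3$ ($n{\left(g \right)} = 3 + g \left(-4\right) 0 = 3 + - 4 g 0 = 3 + 0 = 3$)
$F{\left(x \right)} = 5$ ($F{\left(x \right)} = 5 + 0 = 5$)
$Y{\left(u,k \right)} = \frac{2 k}{-1 + u}$
$Y{\left(F{\left(4 \right)},-1 \right)} n{\left(23 \right)} = 2 \left(-1\right) \frac{1}{-1 + 5} \cdot 3 = 2 \left(-1\right) \frac{1}{4} \cdot 3 = \left(- \frac{1}{2}\right) 3 = - \frac{3}{2}$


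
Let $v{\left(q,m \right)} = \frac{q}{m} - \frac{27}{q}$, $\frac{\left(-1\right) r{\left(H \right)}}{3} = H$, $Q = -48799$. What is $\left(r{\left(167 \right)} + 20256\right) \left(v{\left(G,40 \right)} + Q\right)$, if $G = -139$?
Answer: $- \frac{1072067030631}{1112} \approx -9.6409 \cdot 10^{8}$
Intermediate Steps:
$r{\left(H \right)} = - 3 H$
$v{\left(q,m \right)} = - \frac{27}{q} + \frac{q}{m}$
$\left(r{\left(167 \right)} + 20256\right) \left(v{\left(G,40 \right)} + Q\right) = \left(\left(-3\right) 167 + 20256\right) \left(\left(- \frac{27}{-139} - \frac{139}{40}\right) - 48799\right) = \left(-501 + 20256\right) \left(\left(\left(-27\right) \left(- \frac{1}{139}\right) - \frac{139}{40}\right) - 48799\right) = 19755 \left(\left(\frac{27}{139} - \frac{139}{40}\right) - 48799\right) = 19755 \left(- \frac{18241}{5560} - 48799\right) = 19755 \left(- \frac{271340681}{5560}\right) = - \frac{1072067030631}{1112}$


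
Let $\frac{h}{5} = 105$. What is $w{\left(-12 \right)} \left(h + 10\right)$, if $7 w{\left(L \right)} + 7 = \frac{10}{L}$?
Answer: $- \frac{25145}{42} \approx -598.69$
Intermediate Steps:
$h = 525$ ($h = 5 \cdot 105 = 525$)
$w{\left(L \right)} = -1 + \frac{10}{7 L}$ ($w{\left(L \right)} = -1 + \frac{10 \frac{1}{L}}{7} = -1 + \frac{10}{7 L}$)
$w{\left(-12 \right)} \left(h + 10\right) = \frac{\frac{10}{7} - -12}{-12} \left(525 + 10\right) = - \frac{\frac{10}{7} + 12}{12} \cdot 535 = \left(- \frac{1}{12}\right) \frac{94}{7} \cdot 535 = \left(- \frac{47}{42}\right) 535 = - \frac{25145}{42}$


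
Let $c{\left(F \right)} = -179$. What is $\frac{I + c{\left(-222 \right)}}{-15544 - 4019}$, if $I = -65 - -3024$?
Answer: $- \frac{2780}{19563} \approx -0.14211$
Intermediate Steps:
$I = 2959$ ($I = -65 + 3024 = 2959$)
$\frac{I + c{\left(-222 \right)}}{-15544 - 4019} = \frac{2959 - 179}{-15544 - 4019} = \frac{2780}{-19563} = 2780 \left(- \frac{1}{19563}\right) = - \frac{2780}{19563}$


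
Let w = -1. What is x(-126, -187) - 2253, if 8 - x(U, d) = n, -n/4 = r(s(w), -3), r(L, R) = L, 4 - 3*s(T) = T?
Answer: -6715/3 ≈ -2238.3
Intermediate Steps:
s(T) = 4/3 - T/3
n = -20/3 (n = -4*(4/3 - 1/3*(-1)) = -4*(4/3 + 1/3) = -4*5/3 = -20/3 ≈ -6.6667)
x(U, d) = 44/3 (x(U, d) = 8 - 1*(-20/3) = 8 + 20/3 = 44/3)
x(-126, -187) - 2253 = 44/3 - 2253 = -6715/3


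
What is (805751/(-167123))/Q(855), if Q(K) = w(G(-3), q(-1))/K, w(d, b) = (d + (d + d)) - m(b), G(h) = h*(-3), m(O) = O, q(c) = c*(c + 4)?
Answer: -45927807/334246 ≈ -137.41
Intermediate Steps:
q(c) = c*(4 + c)
G(h) = -3*h
w(d, b) = -b + 3*d (w(d, b) = (d + (d + d)) - b = (d + 2*d) - b = 3*d - b = -b + 3*d)
Q(K) = 30/K (Q(K) = (-(-1)*(4 - 1) + 3*(-3*(-3)))/K = (-(-1)*3 + 3*9)/K = (-1*(-3) + 27)/K = (3 + 27)/K = 30/K)
(805751/(-167123))/Q(855) = (805751/(-167123))/((30/855)) = (805751*(-1/167123))/((30*(1/855))) = -805751/(167123*2/57) = -805751/167123*57/2 = -45927807/334246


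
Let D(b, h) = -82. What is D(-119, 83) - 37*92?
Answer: -3486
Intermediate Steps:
D(-119, 83) - 37*92 = -82 - 37*92 = -82 - 1*3404 = -82 - 3404 = -3486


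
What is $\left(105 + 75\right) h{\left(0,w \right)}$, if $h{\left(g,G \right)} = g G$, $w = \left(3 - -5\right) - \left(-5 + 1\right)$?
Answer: $0$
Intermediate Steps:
$w = 12$ ($w = \left(3 + 5\right) - -4 = 8 + 4 = 12$)
$h{\left(g,G \right)} = G g$
$\left(105 + 75\right) h{\left(0,w \right)} = \left(105 + 75\right) 12 \cdot 0 = 180 \cdot 0 = 0$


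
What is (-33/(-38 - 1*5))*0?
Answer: 0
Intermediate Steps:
(-33/(-38 - 1*5))*0 = (-33/(-38 - 5))*0 = (-33/(-43))*0 = -1/43*(-33)*0 = (33/43)*0 = 0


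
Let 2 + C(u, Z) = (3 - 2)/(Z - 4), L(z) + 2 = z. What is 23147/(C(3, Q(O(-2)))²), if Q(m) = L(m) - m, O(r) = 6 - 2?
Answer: 833292/169 ≈ 4930.7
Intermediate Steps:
L(z) = -2 + z
O(r) = 4
Q(m) = -2 (Q(m) = (-2 + m) - m = -2)
C(u, Z) = -2 + 1/(-4 + Z) (C(u, Z) = -2 + (3 - 2)/(Z - 4) = -2 + 1/(-4 + Z))
23147/(C(3, Q(O(-2)))²) = 23147/(((9 - 2*(-2))/(-4 - 2))²) = 23147/(((9 + 4)/(-6))²) = 23147/((-⅙*13)²) = 23147/((-13/6)²) = 23147/(169/36) = 23147*(36/169) = 833292/169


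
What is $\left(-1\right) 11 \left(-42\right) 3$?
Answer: $1386$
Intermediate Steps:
$\left(-1\right) 11 \left(-42\right) 3 = \left(-11\right) \left(-42\right) 3 = 462 \cdot 3 = 1386$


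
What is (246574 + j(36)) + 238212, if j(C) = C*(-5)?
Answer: 484606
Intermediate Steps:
j(C) = -5*C
(246574 + j(36)) + 238212 = (246574 - 5*36) + 238212 = (246574 - 180) + 238212 = 246394 + 238212 = 484606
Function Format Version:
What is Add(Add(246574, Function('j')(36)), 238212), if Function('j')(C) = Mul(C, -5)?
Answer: 484606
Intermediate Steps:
Function('j')(C) = Mul(-5, C)
Add(Add(246574, Function('j')(36)), 238212) = Add(Add(246574, Mul(-5, 36)), 238212) = Add(Add(246574, -180), 238212) = Add(246394, 238212) = 484606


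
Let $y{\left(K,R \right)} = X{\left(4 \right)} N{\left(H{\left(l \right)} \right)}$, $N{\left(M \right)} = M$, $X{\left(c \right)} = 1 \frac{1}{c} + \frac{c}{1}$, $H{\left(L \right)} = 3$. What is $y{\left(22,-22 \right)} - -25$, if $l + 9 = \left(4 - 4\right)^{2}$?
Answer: $\frac{151}{4} \approx 37.75$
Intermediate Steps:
$l = -9$ ($l = -9 + \left(4 - 4\right)^{2} = -9 + 0^{2} = -9 + 0 = -9$)
$X{\left(c \right)} = c + \frac{1}{c}$ ($X{\left(c \right)} = \frac{1}{c} + c 1 = \frac{1}{c} + c = c + \frac{1}{c}$)
$y{\left(K,R \right)} = \frac{51}{4}$ ($y{\left(K,R \right)} = \left(4 + \frac{1}{4}\right) 3 = \frac{17}{4} \cdot 3 = \frac{51}{4}$)
$y{\left(22,-22 \right)} - -25 = \frac{51}{4} - -25 = \frac{51}{4} + 25 = \frac{151}{4}$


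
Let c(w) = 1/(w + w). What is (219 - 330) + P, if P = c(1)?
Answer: -221/2 ≈ -110.50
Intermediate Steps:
c(w) = 1/(2*w)
P = ½ (P = (½)/1 = (½)*1 = ½ ≈ 0.50000)
(219 - 330) + P = (219 - 330) + ½ = -111 + ½ = -221/2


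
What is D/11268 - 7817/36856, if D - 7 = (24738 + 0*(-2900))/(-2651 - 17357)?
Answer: -109880850965/519324406704 ≈ -0.21158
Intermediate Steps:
D = 57659/10004 (D = 7 + (24738 + 0*(-2900))/(-2651 - 17357) = 7 + (24738 + 0)/(-20008) = 7 + 24738*(-1/20008) = 7 - 12369/10004 = 57659/10004 ≈ 5.7636)
D/11268 - 7817/36856 = (57659/10004)/11268 - 7817/36856 = (57659/10004)*(1/11268) - 7817*1/36856 = 57659/112725072 - 7817/36856 = -109880850965/519324406704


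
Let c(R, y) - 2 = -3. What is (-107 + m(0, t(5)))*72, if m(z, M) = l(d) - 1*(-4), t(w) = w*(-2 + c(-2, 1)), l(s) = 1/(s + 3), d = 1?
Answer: -7398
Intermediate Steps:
l(s) = 1/(3 + s)
c(R, y) = -1 (c(R, y) = 2 - 3 = -1)
t(w) = -3*w (t(w) = w*(-2 - 1) = w*(-3) = -3*w)
m(z, M) = 17/4 (m(z, M) = 1/(3 + 1) - 1*(-4) = 1/4 + 4 = ¼ + 4 = 17/4)
(-107 + m(0, t(5)))*72 = (-107 + 17/4)*72 = -411/4*72 = -7398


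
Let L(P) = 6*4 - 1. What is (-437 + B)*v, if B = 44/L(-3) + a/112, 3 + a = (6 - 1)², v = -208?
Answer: 14563614/161 ≈ 90457.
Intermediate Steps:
L(P) = 23 (L(P) = 24 - 1 = 23)
a = 22 (a = -3 + (6 - 1)² = -3 + 5² = -3 + 25 = 22)
B = 2717/1288 (B = 44/23 + 22/112 = 44*(1/23) + 22*(1/112) = 44/23 + 11/56 = 2717/1288 ≈ 2.1095)
(-437 + B)*v = (-437 + 2717/1288)*(-208) = -560139/1288*(-208) = 14563614/161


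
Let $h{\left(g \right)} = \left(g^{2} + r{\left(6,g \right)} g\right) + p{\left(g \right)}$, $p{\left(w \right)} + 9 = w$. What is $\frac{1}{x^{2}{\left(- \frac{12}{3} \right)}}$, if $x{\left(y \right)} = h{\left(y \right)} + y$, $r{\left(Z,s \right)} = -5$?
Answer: $\frac{1}{361} \approx 0.0027701$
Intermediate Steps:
$p{\left(w \right)} = -9 + w$
$h{\left(g \right)} = -9 + g^{2} - 4 g$ ($h{\left(g \right)} = \left(g^{2} - 5 g\right) + \left(-9 + g\right) = -9 + g^{2} - 4 g$)
$x{\left(y \right)} = -9 + y^{2} - 3 y$ ($x{\left(y \right)} = \left(-9 + y^{2} - 4 y\right) + y = -9 + y^{2} - 3 y$)
$\frac{1}{x^{2}{\left(- \frac{12}{3} \right)}} = \frac{1}{\left(-9 + \left(- \frac{12}{3}\right)^{2} - 3 \left(- \frac{12}{3}\right)\right)^{2}} = \frac{1}{\left(-9 + \left(\left(-12\right) \frac{1}{3}\right)^{2} - 3 \left(\left(-12\right) \frac{1}{3}\right)\right)^{2}} = \frac{1}{\left(-9 + \left(-4\right)^{2} - -12\right)^{2}} = \frac{1}{\left(-9 + 16 + 12\right)^{2}} = \frac{1}{19^{2}} = \frac{1}{361}$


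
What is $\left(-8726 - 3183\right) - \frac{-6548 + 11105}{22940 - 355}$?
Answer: $- \frac{268969322}{22585} \approx -11909.0$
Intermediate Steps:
$\left(-8726 - 3183\right) - \frac{-6548 + 11105}{22940 - 355} = \left(-8726 - 3183\right) - \frac{4557}{22585} = -11909 - 4557 \cdot \frac{1}{22585} = -11909 - \frac{4557}{22585} = - \frac{268969322}{22585}$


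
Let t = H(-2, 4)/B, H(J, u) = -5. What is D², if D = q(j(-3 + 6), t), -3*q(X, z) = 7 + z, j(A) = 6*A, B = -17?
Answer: 15376/2601 ≈ 5.9116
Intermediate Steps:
t = 5/17 (t = -5/(-17) = -5*(-1/17) = 5/17 ≈ 0.29412)
q(X, z) = -7/3 - z/3 (q(X, z) = -(7 + z)/3 = -7/3 - z/3)
D = -124/51 (D = -7/3 - ⅓*5/17 = -7/3 - 5/51 = -124/51 ≈ -2.4314)
D² = (-124/51)² = 15376/2601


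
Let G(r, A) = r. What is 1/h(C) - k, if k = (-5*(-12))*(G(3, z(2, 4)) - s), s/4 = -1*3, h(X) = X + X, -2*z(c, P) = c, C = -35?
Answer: -63001/70 ≈ -900.01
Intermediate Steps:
z(c, P) = -c/2
h(X) = 2*X
s = -12 (s = 4*(-1*3) = 4*(-3) = -12)
k = 900 (k = (-5*(-12))*(3 - 1*(-12)) = 60*(3 + 12) = 60*15 = 900)
1/h(C) - k = 1/(2*(-35)) - 1*900 = 1/(-70) - 900 = -1/70 - 900 = -63001/70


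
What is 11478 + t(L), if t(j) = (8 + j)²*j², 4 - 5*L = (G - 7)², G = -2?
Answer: 15290551/625 ≈ 24465.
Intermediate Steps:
L = -77/5 (L = ⅘ - (-2 - 7)²/5 = ⅘ - ⅕*(-9)² = ⅘ - ⅕*81 = ⅘ - 81/5 = -77/5 ≈ -15.400)
t(j) = j²*(8 + j)²
11478 + t(L) = 11478 + (-77/5)²*(8 - 77/5)² = 11478 + 5929*(-37/5)²/25 = 11478 + (5929/25)*(1369/25) = 11478 + 8116801/625 = 15290551/625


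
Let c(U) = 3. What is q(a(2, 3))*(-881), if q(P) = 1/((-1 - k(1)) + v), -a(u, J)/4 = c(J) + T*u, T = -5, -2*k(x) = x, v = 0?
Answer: 1762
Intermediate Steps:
k(x) = -x/2
a(u, J) = -12 + 20*u (a(u, J) = -4*(3 - 5*u) = -12 + 20*u)
q(P) = -2 (q(P) = 1/((-1 - (-1)/2) + 0) = 1/((-1 - 1*(-1/2)) + 0) = 1/((-1 + 1/2) + 0) = 1/(-1/2 + 0) = 1/(-1/2) = -2)
q(a(2, 3))*(-881) = -2*(-881) = 1762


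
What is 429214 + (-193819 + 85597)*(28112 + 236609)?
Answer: -28648206848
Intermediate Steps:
429214 + (-193819 + 85597)*(28112 + 236609) = 429214 - 108222*264721 = 429214 - 28648636062 = -28648206848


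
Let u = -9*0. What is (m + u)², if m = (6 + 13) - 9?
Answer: 100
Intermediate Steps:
u = 0
m = 10 (m = 19 - 9 = 10)
(m + u)² = (10 + 0)² = 10² = 100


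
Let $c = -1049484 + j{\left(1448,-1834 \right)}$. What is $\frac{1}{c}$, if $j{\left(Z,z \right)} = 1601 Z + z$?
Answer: $\frac{1}{1266930} \approx 7.8931 \cdot 10^{-7}$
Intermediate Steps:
$j{\left(Z,z \right)} = z + 1601 Z$
$c = 1266930$ ($c = -1049484 + \left(-1834 + 1601 \cdot 1448\right) = -1049484 + \left(-1834 + 2318248\right) = -1049484 + 2316414 = 1266930$)
$\frac{1}{c} = \frac{1}{1266930}$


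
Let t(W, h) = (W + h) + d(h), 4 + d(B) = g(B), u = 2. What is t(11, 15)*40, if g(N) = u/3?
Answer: 2720/3 ≈ 906.67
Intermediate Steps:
g(N) = 2/3
d(B) = -10/3 (d(B) = -4 + 2/3 = -10/3)
t(W, h) = -10/3 + W + h (t(W, h) = (W + h) - 10/3 = -10/3 + W + h)
t(11, 15)*40 = (-10/3 + 11 + 15)*40 = (68/3)*40 = 2720/3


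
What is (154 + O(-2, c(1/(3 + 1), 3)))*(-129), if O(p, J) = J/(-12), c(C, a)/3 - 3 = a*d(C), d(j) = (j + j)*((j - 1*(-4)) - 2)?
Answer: -629133/32 ≈ -19660.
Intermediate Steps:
d(j) = 2*j*(2 + j) (d(j) = (2*j)*((j + 4) - 2) = (2*j)*((4 + j) - 2) = (2*j)*(2 + j) = 2*j*(2 + j))
c(C, a) = 9 + 6*C*a*(2 + C) (c(C, a) = 9 + 3*(a*(2*C*(2 + C))) = 9 + 3*(2*C*a*(2 + C)) = 9 + 6*C*a*(2 + C))
O(p, J) = -J/12 (O(p, J) = J*(-1/12) = -J/12)
(154 + O(-2, c(1/(3 + 1), 3)))*(-129) = (154 - (9 + 6*3*(2 + 1/(3 + 1))/(3 + 1))/12)*(-129) = (154 - (9 + 6*3*(2 + 1/4)/4)/12)*(-129) = (154 - (9 + 6*(¼)*3*(2 + ¼))/12)*(-129) = (154 - (9 + 6*(¼)*3*(9/4))/12)*(-129) = (154 - (9 + 81/8)/12)*(-129) = (154 - 1/12*153/8)*(-129) = (154 - 51/32)*(-129) = (4877/32)*(-129) = -629133/32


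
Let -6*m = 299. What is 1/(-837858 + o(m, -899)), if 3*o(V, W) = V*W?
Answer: -18/14812643 ≈ -1.2152e-6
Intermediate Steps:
m = -299/6 (m = -1/6*299 = -299/6 ≈ -49.833)
o(V, W) = V*W/3 (o(V, W) = (V*W)/3 = V*W/3)
1/(-837858 + o(m, -899)) = 1/(-837858 + (1/3)*(-299/6)*(-899)) = 1/(-837858 + 268801/18) = 1/(-14812643/18) = -18/14812643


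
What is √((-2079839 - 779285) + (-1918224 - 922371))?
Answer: I*√5699719 ≈ 2387.4*I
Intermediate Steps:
√((-2079839 - 779285) + (-1918224 - 922371)) = √(-2859124 - 2840595) = √(-5699719) = I*√5699719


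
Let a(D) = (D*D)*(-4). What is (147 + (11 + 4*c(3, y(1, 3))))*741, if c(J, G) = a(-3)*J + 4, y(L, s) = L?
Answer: -191178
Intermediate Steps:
a(D) = -4*D**2 (a(D) = D**2*(-4) = -4*D**2)
c(J, G) = 4 - 36*J (c(J, G) = (-4*(-3)**2)*J + 4 = (-4*9)*J + 4 = -36*J + 4 = 4 - 36*J)
(147 + (11 + 4*c(3, y(1, 3))))*741 = (147 + (11 + 4*(4 - 36*3)))*741 = (147 + (11 + 4*(4 - 108)))*741 = (147 + (11 + 4*(-104)))*741 = (147 + (11 - 416))*741 = (147 - 405)*741 = -258*741 = -191178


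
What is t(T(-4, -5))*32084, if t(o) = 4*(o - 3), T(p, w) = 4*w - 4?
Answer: -3465072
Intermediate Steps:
T(p, w) = -4 + 4*w
t(o) = -12 + 4*o (t(o) = 4*(-3 + o) = -12 + 4*o)
t(T(-4, -5))*32084 = (-12 + 4*(-4 + 4*(-5)))*32084 = (-12 + 4*(-4 - 20))*32084 = (-12 + 4*(-24))*32084 = (-12 - 96)*32084 = -108*32084 = -3465072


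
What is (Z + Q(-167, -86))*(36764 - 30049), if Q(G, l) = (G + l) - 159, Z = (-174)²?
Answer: 200536760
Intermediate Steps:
Z = 30276
Q(G, l) = -159 + G + l
(Z + Q(-167, -86))*(36764 - 30049) = (30276 + (-159 - 167 - 86))*(36764 - 30049) = (30276 - 412)*6715 = 29864*6715 = 200536760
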